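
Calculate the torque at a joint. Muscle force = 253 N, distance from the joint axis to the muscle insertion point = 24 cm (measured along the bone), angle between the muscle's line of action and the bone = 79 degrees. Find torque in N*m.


Torque = F * d * sin(theta)   (moment arm = d*sin(theta))
d = 24 cm = 0.24 m
Torque = 253 * 0.24 * sin(79)
Torque = 59.6 N*m


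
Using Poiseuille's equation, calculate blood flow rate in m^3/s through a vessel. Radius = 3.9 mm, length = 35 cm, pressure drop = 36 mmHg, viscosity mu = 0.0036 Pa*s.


Q = pi*r^4*dP / (8*mu*L)
r = 0.0039 m, L = 0.35 m
dP = 36 mmHg = 4799.592 Pa
Q = 3.4606e-04 m^3/s


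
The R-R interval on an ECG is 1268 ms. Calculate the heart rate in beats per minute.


HR = 60 / RR_interval(s)
RR = 1268 ms = 1.268 s
HR = 60 / 1.268 = 47.32 bpm


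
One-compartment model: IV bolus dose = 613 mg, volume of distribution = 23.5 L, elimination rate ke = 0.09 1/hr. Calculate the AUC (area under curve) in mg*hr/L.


C0 = Dose/Vd = 613/23.5 = 26.0851 mg/L
AUC = C0/ke = 26.0851/0.09
AUC = 289.8 mg*hr/L


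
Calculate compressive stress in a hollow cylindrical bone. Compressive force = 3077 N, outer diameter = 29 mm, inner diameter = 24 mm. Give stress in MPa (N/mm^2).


A = pi*(r_o^2 - r_i^2)
r_o = 14.5 mm, r_i = 12 mm
A = 208.131 mm^2
sigma = F/A = 3077 / 208.131
sigma = 14.78 MPa


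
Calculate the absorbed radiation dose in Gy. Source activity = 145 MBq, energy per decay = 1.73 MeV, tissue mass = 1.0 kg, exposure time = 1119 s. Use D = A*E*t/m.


A = 145 MBq = 1.4500e+08 Bq
E = 1.73 MeV = 2.77146e-13 J
D = A*E*t/m = 1.4500e+08*2.77146e-13*1119/1.0
D = 0.04497 Gy


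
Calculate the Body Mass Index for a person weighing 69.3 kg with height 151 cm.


BMI = weight / height^2
height = 151 cm = 1.51 m
BMI = 69.3 / 1.51^2
BMI = 30.39 kg/m^2


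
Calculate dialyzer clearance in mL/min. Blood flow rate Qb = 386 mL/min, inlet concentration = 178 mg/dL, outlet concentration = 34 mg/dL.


K = Qb * (Cb_in - Cb_out) / Cb_in
K = 386 * (178 - 34) / 178
K = 312.3 mL/min


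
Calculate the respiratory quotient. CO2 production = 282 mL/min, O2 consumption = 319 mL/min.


RQ = VCO2 / VO2
RQ = 282 / 319
RQ = 0.884


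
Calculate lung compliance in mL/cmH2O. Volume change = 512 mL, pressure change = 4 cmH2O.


C = dV / dP
C = 512 / 4
C = 128 mL/cmH2O


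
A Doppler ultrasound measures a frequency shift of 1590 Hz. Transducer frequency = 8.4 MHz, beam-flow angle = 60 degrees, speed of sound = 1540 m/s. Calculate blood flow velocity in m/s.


v = fd * c / (2 * f0 * cos(theta))
v = 1590 * 1540 / (2 * 8.4000e+06 * cos(60))
v = 0.2915 m/s


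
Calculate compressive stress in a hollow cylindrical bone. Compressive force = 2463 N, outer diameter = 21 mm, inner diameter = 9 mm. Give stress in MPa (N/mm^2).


A = pi*(r_o^2 - r_i^2)
r_o = 10.5 mm, r_i = 4.5 mm
A = 282.743 mm^2
sigma = F/A = 2463 / 282.743
sigma = 8.711 MPa


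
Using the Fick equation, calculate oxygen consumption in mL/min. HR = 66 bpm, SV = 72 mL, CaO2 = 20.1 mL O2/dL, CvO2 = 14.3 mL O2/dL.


CO = HR*SV = 66*72/1000 = 4.752 L/min
a-v O2 diff = 20.1 - 14.3 = 5.8 mL/dL
VO2 = CO * (CaO2-CvO2) * 10 dL/L
VO2 = 4.752 * 5.8 * 10
VO2 = 275.6 mL/min


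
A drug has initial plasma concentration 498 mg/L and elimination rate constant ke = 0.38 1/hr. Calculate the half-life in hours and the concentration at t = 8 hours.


t_half = ln(2) / ke = 0.693147 / 0.38 = 1.824 hr
C(t) = C0 * exp(-ke*t) = 498 * exp(-0.38*8)
C(8) = 23.82 mg/L


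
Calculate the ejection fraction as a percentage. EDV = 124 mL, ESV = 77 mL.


SV = EDV - ESV = 124 - 77 = 47 mL
EF = SV/EDV * 100 = 47/124 * 100
EF = 37.9%


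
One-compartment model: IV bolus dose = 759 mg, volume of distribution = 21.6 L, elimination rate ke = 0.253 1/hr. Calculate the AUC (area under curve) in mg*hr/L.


C0 = Dose/Vd = 759/21.6 = 35.1389 mg/L
AUC = C0/ke = 35.1389/0.253
AUC = 138.9 mg*hr/L


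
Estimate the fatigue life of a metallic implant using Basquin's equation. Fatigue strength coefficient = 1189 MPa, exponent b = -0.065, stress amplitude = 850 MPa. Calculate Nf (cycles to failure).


sigma_a = sigma_f' * (2Nf)^b
2Nf = (sigma_a/sigma_f')^(1/b)
2Nf = (850/1189)^(1/-0.065)
2Nf = 174.78598
Nf = 87.39


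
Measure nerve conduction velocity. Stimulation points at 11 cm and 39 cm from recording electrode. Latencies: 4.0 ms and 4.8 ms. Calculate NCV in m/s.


Distance = (39 - 11) / 100 = 0.28 m
dt = (4.8 - 4.0) / 1000 = 8.0000e-04 s
NCV = dist / dt = 350 m/s


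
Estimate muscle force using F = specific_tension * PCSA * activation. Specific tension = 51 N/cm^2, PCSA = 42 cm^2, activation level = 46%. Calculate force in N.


F = sigma * PCSA * activation
F = 51 * 42 * 0.46
F = 985.3 N


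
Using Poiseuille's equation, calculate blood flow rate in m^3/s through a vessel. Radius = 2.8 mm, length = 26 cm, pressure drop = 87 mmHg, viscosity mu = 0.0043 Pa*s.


Q = pi*r^4*dP / (8*mu*L)
r = 0.0028 m, L = 0.26 m
dP = 87 mmHg = 11599.014 Pa
Q = 2.5042e-04 m^3/s


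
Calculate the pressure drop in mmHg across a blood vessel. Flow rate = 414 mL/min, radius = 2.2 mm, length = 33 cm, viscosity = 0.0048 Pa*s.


dP = 8*mu*L*Q / (pi*r^4)
Q = 414 mL/min = 6.9e-06 m^3/s
dP = 1188.1 Pa = 1188.1 / 133.322 mmHg = 8.912 mmHg


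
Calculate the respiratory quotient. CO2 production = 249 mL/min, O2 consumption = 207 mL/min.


RQ = VCO2 / VO2
RQ = 249 / 207
RQ = 1.203


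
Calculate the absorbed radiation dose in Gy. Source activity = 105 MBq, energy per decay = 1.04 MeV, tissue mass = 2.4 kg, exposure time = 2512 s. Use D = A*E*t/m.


A = 105 MBq = 1.0500e+08 Bq
E = 1.04 MeV = 1.66608e-13 J
D = A*E*t/m = 1.0500e+08*1.66608e-13*2512/2.4
D = 0.01831 Gy


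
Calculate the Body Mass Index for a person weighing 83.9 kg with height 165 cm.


BMI = weight / height^2
height = 165 cm = 1.65 m
BMI = 83.9 / 1.65^2
BMI = 30.82 kg/m^2


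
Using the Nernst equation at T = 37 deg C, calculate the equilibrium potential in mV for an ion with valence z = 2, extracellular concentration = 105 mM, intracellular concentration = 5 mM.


E = (RT/(zF)) * ln(C_out/C_in)
T = 37 + 273.15 = 310.15 K
E = (8.314 * 310.15 / (2 * 96485)) * ln(105/5)
E = 40.68 mV


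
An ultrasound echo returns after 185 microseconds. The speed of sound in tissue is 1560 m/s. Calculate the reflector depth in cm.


depth = c * t / 2
t = 185 us = 1.8500e-04 s
depth = 1560 * 1.8500e-04 / 2
depth = 0.1443 m = 14.43 cm


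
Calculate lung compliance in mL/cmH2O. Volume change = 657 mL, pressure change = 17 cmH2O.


C = dV / dP
C = 657 / 17
C = 38.65 mL/cmH2O


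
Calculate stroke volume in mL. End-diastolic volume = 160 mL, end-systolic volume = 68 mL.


SV = EDV - ESV
SV = 160 - 68
SV = 92 mL


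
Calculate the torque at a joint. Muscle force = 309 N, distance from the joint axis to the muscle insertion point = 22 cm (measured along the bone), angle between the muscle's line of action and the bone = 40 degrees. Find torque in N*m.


Torque = F * d * sin(theta)   (moment arm = d*sin(theta))
d = 22 cm = 0.22 m
Torque = 309 * 0.22 * sin(40)
Torque = 43.7 N*m


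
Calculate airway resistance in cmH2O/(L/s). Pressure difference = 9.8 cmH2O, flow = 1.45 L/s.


R = dP / flow
R = 9.8 / 1.45
R = 6.759 cmH2O/(L/s)


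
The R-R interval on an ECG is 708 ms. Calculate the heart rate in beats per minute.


HR = 60 / RR_interval(s)
RR = 708 ms = 0.708 s
HR = 60 / 0.708 = 84.75 bpm


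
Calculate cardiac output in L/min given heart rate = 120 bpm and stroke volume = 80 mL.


CO = HR * SV
CO = 120 * 80 / 1000
CO = 9.6 L/min


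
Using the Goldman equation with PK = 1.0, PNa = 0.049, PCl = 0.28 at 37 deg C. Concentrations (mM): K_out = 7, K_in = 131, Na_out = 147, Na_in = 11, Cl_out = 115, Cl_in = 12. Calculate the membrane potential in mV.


Vm = (RT/F)*ln((PK*Ko + PNa*Nao + PCl*Cli)/(PK*Ki + PNa*Nai + PCl*Clo))
Numer = 17.563, Denom = 163.739
Vm = -59.66 mV


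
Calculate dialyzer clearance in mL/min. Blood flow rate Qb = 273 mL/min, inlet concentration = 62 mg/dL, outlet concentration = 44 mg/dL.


K = Qb * (Cb_in - Cb_out) / Cb_in
K = 273 * (62 - 44) / 62
K = 79.26 mL/min


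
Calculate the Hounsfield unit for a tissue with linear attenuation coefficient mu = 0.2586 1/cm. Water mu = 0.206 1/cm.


HU = ((mu_tissue - mu_water) / mu_water) * 1000
HU = ((0.2586 - 0.206) / 0.206) * 1000
HU = 255.3


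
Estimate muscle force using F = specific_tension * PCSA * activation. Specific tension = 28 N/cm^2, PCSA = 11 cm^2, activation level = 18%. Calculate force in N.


F = sigma * PCSA * activation
F = 28 * 11 * 0.18
F = 55.44 N


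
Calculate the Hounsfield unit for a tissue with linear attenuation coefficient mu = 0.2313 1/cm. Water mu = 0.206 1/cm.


HU = ((mu_tissue - mu_water) / mu_water) * 1000
HU = ((0.2313 - 0.206) / 0.206) * 1000
HU = 122.8


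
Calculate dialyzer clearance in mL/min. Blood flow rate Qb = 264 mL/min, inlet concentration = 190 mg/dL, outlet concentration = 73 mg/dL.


K = Qb * (Cb_in - Cb_out) / Cb_in
K = 264 * (190 - 73) / 190
K = 162.6 mL/min


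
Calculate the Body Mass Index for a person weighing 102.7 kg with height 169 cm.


BMI = weight / height^2
height = 169 cm = 1.69 m
BMI = 102.7 / 1.69^2
BMI = 35.96 kg/m^2


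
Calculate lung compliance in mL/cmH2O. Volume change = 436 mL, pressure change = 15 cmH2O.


C = dV / dP
C = 436 / 15
C = 29.07 mL/cmH2O


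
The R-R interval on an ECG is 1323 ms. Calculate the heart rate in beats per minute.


HR = 60 / RR_interval(s)
RR = 1323 ms = 1.323 s
HR = 60 / 1.323 = 45.35 bpm


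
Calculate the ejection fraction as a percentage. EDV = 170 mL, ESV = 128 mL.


SV = EDV - ESV = 170 - 128 = 42 mL
EF = SV/EDV * 100 = 42/170 * 100
EF = 24.71%


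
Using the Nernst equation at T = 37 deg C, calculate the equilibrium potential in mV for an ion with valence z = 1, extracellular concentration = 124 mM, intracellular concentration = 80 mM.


E = (RT/(zF)) * ln(C_out/C_in)
T = 37 + 273.15 = 310.15 K
E = (8.314 * 310.15 / (1 * 96485)) * ln(124/80)
E = 11.71 mV


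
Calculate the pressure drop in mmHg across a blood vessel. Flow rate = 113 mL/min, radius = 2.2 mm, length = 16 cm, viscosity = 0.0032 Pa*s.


dP = 8*mu*L*Q / (pi*r^4)
Q = 113 mL/min = 1.88333e-06 m^3/s
dP = 104.82 Pa = 104.82 / 133.322 mmHg = 0.7862 mmHg


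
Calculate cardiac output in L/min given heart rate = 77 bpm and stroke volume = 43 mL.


CO = HR * SV
CO = 77 * 43 / 1000
CO = 3.311 L/min


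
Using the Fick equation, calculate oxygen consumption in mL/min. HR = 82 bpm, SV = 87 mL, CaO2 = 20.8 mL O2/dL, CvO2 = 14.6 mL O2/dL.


CO = HR*SV = 82*87/1000 = 7.134 L/min
a-v O2 diff = 20.8 - 14.6 = 6.2 mL/dL
VO2 = CO * (CaO2-CvO2) * 10 dL/L
VO2 = 7.134 * 6.2 * 10
VO2 = 442.3 mL/min


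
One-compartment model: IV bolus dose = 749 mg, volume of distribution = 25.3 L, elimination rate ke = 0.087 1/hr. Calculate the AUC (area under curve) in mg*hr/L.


C0 = Dose/Vd = 749/25.3 = 29.6047 mg/L
AUC = C0/ke = 29.6047/0.087
AUC = 340.3 mg*hr/L


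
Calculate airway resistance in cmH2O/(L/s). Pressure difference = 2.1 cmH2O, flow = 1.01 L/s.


R = dP / flow
R = 2.1 / 1.01
R = 2.079 cmH2O/(L/s)


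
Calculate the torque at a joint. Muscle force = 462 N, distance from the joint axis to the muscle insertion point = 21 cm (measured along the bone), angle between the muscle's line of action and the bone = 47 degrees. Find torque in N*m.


Torque = F * d * sin(theta)   (moment arm = d*sin(theta))
d = 21 cm = 0.21 m
Torque = 462 * 0.21 * sin(47)
Torque = 70.96 N*m


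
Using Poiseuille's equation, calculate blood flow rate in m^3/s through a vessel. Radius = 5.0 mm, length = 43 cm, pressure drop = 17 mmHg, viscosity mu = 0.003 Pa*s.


Q = pi*r^4*dP / (8*mu*L)
r = 0.005 m, L = 0.43 m
dP = 17 mmHg = 2266.474 Pa
Q = 4.3122e-04 m^3/s


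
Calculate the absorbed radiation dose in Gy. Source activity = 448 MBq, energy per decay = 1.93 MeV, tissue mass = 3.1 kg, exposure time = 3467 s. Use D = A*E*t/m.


A = 448 MBq = 4.4800e+08 Bq
E = 1.93 MeV = 3.09186e-13 J
D = A*E*t/m = 4.4800e+08*3.09186e-13*3467/3.1
D = 0.1549 Gy


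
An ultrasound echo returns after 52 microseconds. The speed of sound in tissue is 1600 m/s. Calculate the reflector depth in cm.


depth = c * t / 2
t = 52 us = 5.2000e-05 s
depth = 1600 * 5.2000e-05 / 2
depth = 0.0416 m = 4.16 cm


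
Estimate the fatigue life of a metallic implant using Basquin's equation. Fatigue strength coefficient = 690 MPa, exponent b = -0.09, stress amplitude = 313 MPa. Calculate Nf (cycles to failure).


sigma_a = sigma_f' * (2Nf)^b
2Nf = (sigma_a/sigma_f')^(1/b)
2Nf = (313/690)^(1/-0.09)
2Nf = 6523.7492
Nf = 3262


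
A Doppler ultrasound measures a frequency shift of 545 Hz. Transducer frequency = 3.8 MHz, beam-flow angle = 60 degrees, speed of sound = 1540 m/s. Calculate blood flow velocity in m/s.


v = fd * c / (2 * f0 * cos(theta))
v = 545 * 1540 / (2 * 3.8000e+06 * cos(60))
v = 0.2209 m/s


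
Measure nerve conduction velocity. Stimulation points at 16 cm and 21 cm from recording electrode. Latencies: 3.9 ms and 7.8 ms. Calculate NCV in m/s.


Distance = (21 - 16) / 100 = 0.05 m
dt = (7.8 - 3.9) / 1000 = 0.0039 s
NCV = dist / dt = 12.82 m/s


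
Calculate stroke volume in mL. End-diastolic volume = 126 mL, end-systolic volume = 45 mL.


SV = EDV - ESV
SV = 126 - 45
SV = 81 mL


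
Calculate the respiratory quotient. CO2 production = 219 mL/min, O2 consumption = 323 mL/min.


RQ = VCO2 / VO2
RQ = 219 / 323
RQ = 0.678


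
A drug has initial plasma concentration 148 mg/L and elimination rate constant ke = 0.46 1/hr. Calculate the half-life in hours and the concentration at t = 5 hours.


t_half = ln(2) / ke = 0.693147 / 0.46 = 1.507 hr
C(t) = C0 * exp(-ke*t) = 148 * exp(-0.46*5)
C(5) = 14.84 mg/L


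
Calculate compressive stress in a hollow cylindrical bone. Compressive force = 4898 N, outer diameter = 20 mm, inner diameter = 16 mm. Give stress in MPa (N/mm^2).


A = pi*(r_o^2 - r_i^2)
r_o = 10 mm, r_i = 8 mm
A = 113.097 mm^2
sigma = F/A = 4898 / 113.097
sigma = 43.31 MPa


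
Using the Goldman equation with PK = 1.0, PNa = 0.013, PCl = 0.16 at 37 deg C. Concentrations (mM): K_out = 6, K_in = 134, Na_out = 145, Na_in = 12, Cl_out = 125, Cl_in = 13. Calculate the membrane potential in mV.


Vm = (RT/F)*ln((PK*Ko + PNa*Nao + PCl*Cli)/(PK*Ki + PNa*Nai + PCl*Clo))
Numer = 9.965, Denom = 154.156
Vm = -73.2 mV


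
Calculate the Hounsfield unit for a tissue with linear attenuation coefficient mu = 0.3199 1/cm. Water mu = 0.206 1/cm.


HU = ((mu_tissue - mu_water) / mu_water) * 1000
HU = ((0.3199 - 0.206) / 0.206) * 1000
HU = 552.9


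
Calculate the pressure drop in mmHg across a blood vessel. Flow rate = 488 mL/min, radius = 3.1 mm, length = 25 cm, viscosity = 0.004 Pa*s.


dP = 8*mu*L*Q / (pi*r^4)
Q = 488 mL/min = 8.13333e-06 m^3/s
dP = 224.265 Pa = 224.265 / 133.322 mmHg = 1.682 mmHg


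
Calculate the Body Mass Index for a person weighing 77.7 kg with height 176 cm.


BMI = weight / height^2
height = 176 cm = 1.76 m
BMI = 77.7 / 1.76^2
BMI = 25.08 kg/m^2


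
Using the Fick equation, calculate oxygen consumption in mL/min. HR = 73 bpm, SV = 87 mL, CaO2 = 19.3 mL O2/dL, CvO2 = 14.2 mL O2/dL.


CO = HR*SV = 73*87/1000 = 6.351 L/min
a-v O2 diff = 19.3 - 14.2 = 5.1 mL/dL
VO2 = CO * (CaO2-CvO2) * 10 dL/L
VO2 = 6.351 * 5.1 * 10
VO2 = 323.9 mL/min


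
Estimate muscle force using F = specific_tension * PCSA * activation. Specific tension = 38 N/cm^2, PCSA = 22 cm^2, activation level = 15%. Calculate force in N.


F = sigma * PCSA * activation
F = 38 * 22 * 0.15
F = 125.4 N


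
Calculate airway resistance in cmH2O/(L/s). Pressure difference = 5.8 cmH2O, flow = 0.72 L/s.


R = dP / flow
R = 5.8 / 0.72
R = 8.056 cmH2O/(L/s)


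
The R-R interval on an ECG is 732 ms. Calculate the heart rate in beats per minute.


HR = 60 / RR_interval(s)
RR = 732 ms = 0.732 s
HR = 60 / 0.732 = 81.97 bpm


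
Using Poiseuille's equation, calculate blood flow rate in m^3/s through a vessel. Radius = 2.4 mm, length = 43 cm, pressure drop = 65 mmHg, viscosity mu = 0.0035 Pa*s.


Q = pi*r^4*dP / (8*mu*L)
r = 0.0024 m, L = 0.43 m
dP = 65 mmHg = 8665.93 Pa
Q = 7.5021e-05 m^3/s


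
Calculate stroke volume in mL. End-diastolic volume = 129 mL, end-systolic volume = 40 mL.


SV = EDV - ESV
SV = 129 - 40
SV = 89 mL


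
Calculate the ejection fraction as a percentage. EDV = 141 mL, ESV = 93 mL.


SV = EDV - ESV = 141 - 93 = 48 mL
EF = SV/EDV * 100 = 48/141 * 100
EF = 34.04%


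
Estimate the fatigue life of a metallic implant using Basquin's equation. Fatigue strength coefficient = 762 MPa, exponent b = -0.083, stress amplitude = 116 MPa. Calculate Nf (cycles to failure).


sigma_a = sigma_f' * (2Nf)^b
2Nf = (sigma_a/sigma_f')^(1/b)
2Nf = (116/762)^(1/-0.083)
2Nf = 7.0690529e+09
Nf = 3.5345e+09


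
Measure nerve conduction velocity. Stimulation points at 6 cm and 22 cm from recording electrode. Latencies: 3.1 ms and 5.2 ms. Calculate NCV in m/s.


Distance = (22 - 6) / 100 = 0.16 m
dt = (5.2 - 3.1) / 1000 = 0.0021 s
NCV = dist / dt = 76.19 m/s


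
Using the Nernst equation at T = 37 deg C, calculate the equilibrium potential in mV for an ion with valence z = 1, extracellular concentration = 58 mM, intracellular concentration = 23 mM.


E = (RT/(zF)) * ln(C_out/C_in)
T = 37 + 273.15 = 310.15 K
E = (8.314 * 310.15 / (1 * 96485)) * ln(58/23)
E = 24.72 mV


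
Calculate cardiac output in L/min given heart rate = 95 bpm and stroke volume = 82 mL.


CO = HR * SV
CO = 95 * 82 / 1000
CO = 7.79 L/min


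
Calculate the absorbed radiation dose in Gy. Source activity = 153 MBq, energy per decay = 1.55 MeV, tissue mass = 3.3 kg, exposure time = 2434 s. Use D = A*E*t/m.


A = 153 MBq = 1.5300e+08 Bq
E = 1.55 MeV = 2.4831e-13 J
D = A*E*t/m = 1.5300e+08*2.4831e-13*2434/3.3
D = 0.02802 Gy


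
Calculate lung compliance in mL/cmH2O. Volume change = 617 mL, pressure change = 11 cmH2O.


C = dV / dP
C = 617 / 11
C = 56.09 mL/cmH2O


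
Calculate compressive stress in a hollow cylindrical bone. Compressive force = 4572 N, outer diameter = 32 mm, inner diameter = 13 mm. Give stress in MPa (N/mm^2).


A = pi*(r_o^2 - r_i^2)
r_o = 16 mm, r_i = 6.5 mm
A = 671.515 mm^2
sigma = F/A = 4572 / 671.515
sigma = 6.808 MPa


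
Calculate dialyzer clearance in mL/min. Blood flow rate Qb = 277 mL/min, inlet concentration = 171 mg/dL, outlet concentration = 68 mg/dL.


K = Qb * (Cb_in - Cb_out) / Cb_in
K = 277 * (171 - 68) / 171
K = 166.8 mL/min


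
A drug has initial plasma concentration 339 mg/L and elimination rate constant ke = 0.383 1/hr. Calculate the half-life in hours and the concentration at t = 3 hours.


t_half = ln(2) / ke = 0.693147 / 0.383 = 1.81 hr
C(t) = C0 * exp(-ke*t) = 339 * exp(-0.383*3)
C(3) = 107.4 mg/L


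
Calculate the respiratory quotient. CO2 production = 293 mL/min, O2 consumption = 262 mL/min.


RQ = VCO2 / VO2
RQ = 293 / 262
RQ = 1.118


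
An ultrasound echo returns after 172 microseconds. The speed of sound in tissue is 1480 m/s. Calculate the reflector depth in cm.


depth = c * t / 2
t = 172 us = 1.7200e-04 s
depth = 1480 * 1.7200e-04 / 2
depth = 0.12728 m = 12.728 cm


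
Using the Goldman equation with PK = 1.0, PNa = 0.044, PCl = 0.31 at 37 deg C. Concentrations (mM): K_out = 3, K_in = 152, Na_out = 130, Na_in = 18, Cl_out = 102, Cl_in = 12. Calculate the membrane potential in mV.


Vm = (RT/F)*ln((PK*Ko + PNa*Nao + PCl*Cli)/(PK*Ki + PNa*Nai + PCl*Clo))
Numer = 12.44, Denom = 184.412
Vm = -72.06 mV


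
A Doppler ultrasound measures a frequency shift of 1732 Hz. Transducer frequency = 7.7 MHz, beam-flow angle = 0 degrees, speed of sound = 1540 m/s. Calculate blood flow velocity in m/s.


v = fd * c / (2 * f0 * cos(theta))
v = 1732 * 1540 / (2 * 7.7000e+06 * cos(0))
v = 0.1732 m/s


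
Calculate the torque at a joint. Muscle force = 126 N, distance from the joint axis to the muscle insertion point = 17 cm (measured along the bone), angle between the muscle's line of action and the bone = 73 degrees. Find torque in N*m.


Torque = F * d * sin(theta)   (moment arm = d*sin(theta))
d = 17 cm = 0.17 m
Torque = 126 * 0.17 * sin(73)
Torque = 20.48 N*m


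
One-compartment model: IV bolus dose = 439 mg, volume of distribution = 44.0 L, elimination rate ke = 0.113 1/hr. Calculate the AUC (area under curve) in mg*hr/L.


C0 = Dose/Vd = 439/44.0 = 9.97727 mg/L
AUC = C0/ke = 9.97727/0.113
AUC = 88.29 mg*hr/L


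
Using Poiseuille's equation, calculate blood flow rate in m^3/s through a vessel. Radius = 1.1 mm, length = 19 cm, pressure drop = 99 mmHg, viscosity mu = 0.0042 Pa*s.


Q = pi*r^4*dP / (8*mu*L)
r = 0.0011 m, L = 0.19 m
dP = 99 mmHg = 13198.878 Pa
Q = 9.5097e-06 m^3/s


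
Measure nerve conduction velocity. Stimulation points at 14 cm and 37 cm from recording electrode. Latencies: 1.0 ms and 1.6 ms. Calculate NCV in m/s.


Distance = (37 - 14) / 100 = 0.23 m
dt = (1.6 - 1.0) / 1000 = 6.0000e-04 s
NCV = dist / dt = 383.3 m/s


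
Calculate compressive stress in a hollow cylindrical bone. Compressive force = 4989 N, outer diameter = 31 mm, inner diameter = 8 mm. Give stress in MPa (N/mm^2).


A = pi*(r_o^2 - r_i^2)
r_o = 15.5 mm, r_i = 4 mm
A = 704.502 mm^2
sigma = F/A = 4989 / 704.502
sigma = 7.082 MPa


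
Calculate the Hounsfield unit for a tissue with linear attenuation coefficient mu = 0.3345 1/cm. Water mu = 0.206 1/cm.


HU = ((mu_tissue - mu_water) / mu_water) * 1000
HU = ((0.3345 - 0.206) / 0.206) * 1000
HU = 623.8


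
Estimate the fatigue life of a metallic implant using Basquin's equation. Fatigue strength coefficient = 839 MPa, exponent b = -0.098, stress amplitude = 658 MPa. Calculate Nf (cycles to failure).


sigma_a = sigma_f' * (2Nf)^b
2Nf = (sigma_a/sigma_f')^(1/b)
2Nf = (658/839)^(1/-0.098)
2Nf = 11.937095
Nf = 5.969


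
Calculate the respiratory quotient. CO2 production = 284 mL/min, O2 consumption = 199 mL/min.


RQ = VCO2 / VO2
RQ = 284 / 199
RQ = 1.427


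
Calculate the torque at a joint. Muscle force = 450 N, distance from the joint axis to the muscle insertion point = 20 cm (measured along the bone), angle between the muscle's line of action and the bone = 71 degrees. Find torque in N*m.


Torque = F * d * sin(theta)   (moment arm = d*sin(theta))
d = 20 cm = 0.2 m
Torque = 450 * 0.2 * sin(71)
Torque = 85.1 N*m


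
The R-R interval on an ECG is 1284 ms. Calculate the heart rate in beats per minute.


HR = 60 / RR_interval(s)
RR = 1284 ms = 1.284 s
HR = 60 / 1.284 = 46.73 bpm


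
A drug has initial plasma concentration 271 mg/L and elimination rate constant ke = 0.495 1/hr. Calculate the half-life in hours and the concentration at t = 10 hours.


t_half = ln(2) / ke = 0.693147 / 0.495 = 1.4 hr
C(t) = C0 * exp(-ke*t) = 271 * exp(-0.495*10)
C(10) = 1.92 mg/L


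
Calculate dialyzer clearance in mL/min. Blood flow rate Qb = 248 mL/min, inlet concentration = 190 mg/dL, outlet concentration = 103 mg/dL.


K = Qb * (Cb_in - Cb_out) / Cb_in
K = 248 * (190 - 103) / 190
K = 113.6 mL/min


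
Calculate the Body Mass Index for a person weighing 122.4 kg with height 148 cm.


BMI = weight / height^2
height = 148 cm = 1.48 m
BMI = 122.4 / 1.48^2
BMI = 55.88 kg/m^2


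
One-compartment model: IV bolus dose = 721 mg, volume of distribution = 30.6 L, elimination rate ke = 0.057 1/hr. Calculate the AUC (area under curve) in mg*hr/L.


C0 = Dose/Vd = 721/30.6 = 23.5621 mg/L
AUC = C0/ke = 23.5621/0.057
AUC = 413.4 mg*hr/L


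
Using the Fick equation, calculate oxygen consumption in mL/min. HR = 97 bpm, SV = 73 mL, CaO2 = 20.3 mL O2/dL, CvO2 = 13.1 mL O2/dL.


CO = HR*SV = 97*73/1000 = 7.081 L/min
a-v O2 diff = 20.3 - 13.1 = 7.2 mL/dL
VO2 = CO * (CaO2-CvO2) * 10 dL/L
VO2 = 7.081 * 7.2 * 10
VO2 = 509.8 mL/min


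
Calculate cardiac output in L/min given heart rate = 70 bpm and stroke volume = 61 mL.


CO = HR * SV
CO = 70 * 61 / 1000
CO = 4.27 L/min


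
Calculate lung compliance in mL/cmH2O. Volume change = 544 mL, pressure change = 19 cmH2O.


C = dV / dP
C = 544 / 19
C = 28.63 mL/cmH2O


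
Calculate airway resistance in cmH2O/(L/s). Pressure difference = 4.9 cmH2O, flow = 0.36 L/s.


R = dP / flow
R = 4.9 / 0.36
R = 13.61 cmH2O/(L/s)


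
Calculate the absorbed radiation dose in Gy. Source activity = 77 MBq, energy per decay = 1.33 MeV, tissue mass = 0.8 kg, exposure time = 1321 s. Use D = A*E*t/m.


A = 77 MBq = 7.7000e+07 Bq
E = 1.33 MeV = 2.13066e-13 J
D = A*E*t/m = 7.7000e+07*2.13066e-13*1321/0.8
D = 0.02709 Gy


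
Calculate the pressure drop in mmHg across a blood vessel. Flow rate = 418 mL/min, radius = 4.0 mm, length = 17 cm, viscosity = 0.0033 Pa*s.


dP = 8*mu*L*Q / (pi*r^4)
Q = 418 mL/min = 6.96667e-06 m^3/s
dP = 38.8766 Pa = 38.8766 / 133.322 mmHg = 0.2916 mmHg


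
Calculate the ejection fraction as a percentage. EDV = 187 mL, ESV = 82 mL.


SV = EDV - ESV = 187 - 82 = 105 mL
EF = SV/EDV * 100 = 105/187 * 100
EF = 56.15%


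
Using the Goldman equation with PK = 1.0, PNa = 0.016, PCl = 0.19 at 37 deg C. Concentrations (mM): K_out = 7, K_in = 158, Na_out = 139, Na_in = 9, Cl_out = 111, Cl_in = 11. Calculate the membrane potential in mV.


Vm = (RT/F)*ln((PK*Ko + PNa*Nao + PCl*Cli)/(PK*Ki + PNa*Nai + PCl*Clo))
Numer = 11.314, Denom = 179.234
Vm = -73.83 mV


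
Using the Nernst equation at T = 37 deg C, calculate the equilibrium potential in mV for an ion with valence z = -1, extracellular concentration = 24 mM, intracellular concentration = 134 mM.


E = (RT/(zF)) * ln(C_out/C_in)
T = 37 + 273.15 = 310.15 K
E = (8.314 * 310.15 / (-1 * 96485)) * ln(24/134)
E = 45.96 mV


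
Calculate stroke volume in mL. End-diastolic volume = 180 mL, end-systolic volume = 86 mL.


SV = EDV - ESV
SV = 180 - 86
SV = 94 mL


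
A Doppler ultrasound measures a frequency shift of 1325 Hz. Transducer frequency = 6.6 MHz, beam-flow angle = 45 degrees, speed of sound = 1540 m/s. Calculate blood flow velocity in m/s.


v = fd * c / (2 * f0 * cos(theta))
v = 1325 * 1540 / (2 * 6.6000e+06 * cos(45))
v = 0.2186 m/s


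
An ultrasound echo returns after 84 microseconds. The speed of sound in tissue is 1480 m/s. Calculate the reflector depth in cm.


depth = c * t / 2
t = 84 us = 8.4000e-05 s
depth = 1480 * 8.4000e-05 / 2
depth = 0.06216 m = 6.216 cm


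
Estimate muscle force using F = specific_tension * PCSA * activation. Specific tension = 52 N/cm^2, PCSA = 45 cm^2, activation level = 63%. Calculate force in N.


F = sigma * PCSA * activation
F = 52 * 45 * 0.63
F = 1474 N


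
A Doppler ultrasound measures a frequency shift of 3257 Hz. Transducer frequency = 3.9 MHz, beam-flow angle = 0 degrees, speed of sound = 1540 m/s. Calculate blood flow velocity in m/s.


v = fd * c / (2 * f0 * cos(theta))
v = 3257 * 1540 / (2 * 3.9000e+06 * cos(0))
v = 0.643 m/s


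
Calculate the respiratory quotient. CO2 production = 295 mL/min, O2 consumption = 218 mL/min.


RQ = VCO2 / VO2
RQ = 295 / 218
RQ = 1.353


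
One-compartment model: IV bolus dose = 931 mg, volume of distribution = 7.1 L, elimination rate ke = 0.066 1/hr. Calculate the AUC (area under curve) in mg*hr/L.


C0 = Dose/Vd = 931/7.1 = 131.127 mg/L
AUC = C0/ke = 131.127/0.066
AUC = 1987 mg*hr/L


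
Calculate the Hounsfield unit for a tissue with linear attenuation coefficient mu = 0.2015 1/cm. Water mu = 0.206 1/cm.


HU = ((mu_tissue - mu_water) / mu_water) * 1000
HU = ((0.2015 - 0.206) / 0.206) * 1000
HU = -21.84


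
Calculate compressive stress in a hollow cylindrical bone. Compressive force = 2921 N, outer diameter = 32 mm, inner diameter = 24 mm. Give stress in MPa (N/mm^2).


A = pi*(r_o^2 - r_i^2)
r_o = 16 mm, r_i = 12 mm
A = 351.858 mm^2
sigma = F/A = 2921 / 351.858
sigma = 8.302 MPa


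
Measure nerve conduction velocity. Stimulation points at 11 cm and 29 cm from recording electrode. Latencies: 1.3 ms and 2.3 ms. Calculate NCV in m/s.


Distance = (29 - 11) / 100 = 0.18 m
dt = (2.3 - 1.3) / 1000 = 1.0000e-03 s
NCV = dist / dt = 180 m/s


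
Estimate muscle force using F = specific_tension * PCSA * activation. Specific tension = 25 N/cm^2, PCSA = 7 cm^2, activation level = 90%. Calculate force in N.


F = sigma * PCSA * activation
F = 25 * 7 * 0.9
F = 157.5 N


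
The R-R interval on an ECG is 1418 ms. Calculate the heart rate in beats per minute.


HR = 60 / RR_interval(s)
RR = 1418 ms = 1.418 s
HR = 60 / 1.418 = 42.31 bpm


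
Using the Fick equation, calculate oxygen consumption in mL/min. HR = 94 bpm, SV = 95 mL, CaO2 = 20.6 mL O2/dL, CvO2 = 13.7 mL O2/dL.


CO = HR*SV = 94*95/1000 = 8.93 L/min
a-v O2 diff = 20.6 - 13.7 = 6.9 mL/dL
VO2 = CO * (CaO2-CvO2) * 10 dL/L
VO2 = 8.93 * 6.9 * 10
VO2 = 616.2 mL/min


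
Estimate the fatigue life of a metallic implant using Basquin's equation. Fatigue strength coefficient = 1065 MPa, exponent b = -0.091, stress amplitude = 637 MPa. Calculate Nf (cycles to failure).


sigma_a = sigma_f' * (2Nf)^b
2Nf = (sigma_a/sigma_f')^(1/b)
2Nf = (637/1065)^(1/-0.091)
2Nf = 283.69983
Nf = 141.8


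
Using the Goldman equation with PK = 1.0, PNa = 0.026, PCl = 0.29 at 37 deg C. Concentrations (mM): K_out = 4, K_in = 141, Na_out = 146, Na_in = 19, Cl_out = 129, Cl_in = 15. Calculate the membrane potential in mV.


Vm = (RT/F)*ln((PK*Ko + PNa*Nao + PCl*Cli)/(PK*Ki + PNa*Nai + PCl*Clo))
Numer = 12.146, Denom = 178.904
Vm = -71.89 mV


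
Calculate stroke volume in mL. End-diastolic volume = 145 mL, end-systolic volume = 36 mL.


SV = EDV - ESV
SV = 145 - 36
SV = 109 mL


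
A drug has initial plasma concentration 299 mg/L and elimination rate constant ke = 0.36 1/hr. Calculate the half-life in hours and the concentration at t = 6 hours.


t_half = ln(2) / ke = 0.693147 / 0.36 = 1.925 hr
C(t) = C0 * exp(-ke*t) = 299 * exp(-0.36*6)
C(6) = 34.48 mg/L


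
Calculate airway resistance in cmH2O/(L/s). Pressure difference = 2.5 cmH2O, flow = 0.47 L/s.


R = dP / flow
R = 2.5 / 0.47
R = 5.319 cmH2O/(L/s)


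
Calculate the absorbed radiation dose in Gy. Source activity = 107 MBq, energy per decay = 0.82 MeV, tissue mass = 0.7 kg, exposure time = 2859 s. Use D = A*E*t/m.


A = 107 MBq = 1.0700e+08 Bq
E = 0.82 MeV = 1.31364e-13 J
D = A*E*t/m = 1.0700e+08*1.31364e-13*2859/0.7
D = 0.05741 Gy


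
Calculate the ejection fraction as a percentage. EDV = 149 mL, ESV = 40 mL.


SV = EDV - ESV = 149 - 40 = 109 mL
EF = SV/EDV * 100 = 109/149 * 100
EF = 73.15%


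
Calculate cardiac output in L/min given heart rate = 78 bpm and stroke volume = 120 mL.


CO = HR * SV
CO = 78 * 120 / 1000
CO = 9.36 L/min


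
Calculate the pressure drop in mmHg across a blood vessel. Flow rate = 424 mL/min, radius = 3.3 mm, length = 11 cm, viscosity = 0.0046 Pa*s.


dP = 8*mu*L*Q / (pi*r^4)
Q = 424 mL/min = 7.06667e-06 m^3/s
dP = 76.7803 Pa = 76.7803 / 133.322 mmHg = 0.5759 mmHg


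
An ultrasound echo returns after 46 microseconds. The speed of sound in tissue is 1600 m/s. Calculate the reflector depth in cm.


depth = c * t / 2
t = 46 us = 4.6000e-05 s
depth = 1600 * 4.6000e-05 / 2
depth = 0.0368 m = 3.68 cm


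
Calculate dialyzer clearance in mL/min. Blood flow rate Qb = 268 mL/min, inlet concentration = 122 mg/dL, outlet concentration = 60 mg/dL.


K = Qb * (Cb_in - Cb_out) / Cb_in
K = 268 * (122 - 60) / 122
K = 136.2 mL/min


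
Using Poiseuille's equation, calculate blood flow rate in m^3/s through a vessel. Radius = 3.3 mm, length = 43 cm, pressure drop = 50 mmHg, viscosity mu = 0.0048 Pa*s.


Q = pi*r^4*dP / (8*mu*L)
r = 0.0033 m, L = 0.43 m
dP = 50 mmHg = 6666.1 Pa
Q = 1.5041e-04 m^3/s


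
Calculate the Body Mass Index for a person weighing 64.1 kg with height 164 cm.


BMI = weight / height^2
height = 164 cm = 1.64 m
BMI = 64.1 / 1.64^2
BMI = 23.83 kg/m^2


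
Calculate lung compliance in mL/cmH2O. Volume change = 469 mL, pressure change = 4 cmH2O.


C = dV / dP
C = 469 / 4
C = 117.2 mL/cmH2O


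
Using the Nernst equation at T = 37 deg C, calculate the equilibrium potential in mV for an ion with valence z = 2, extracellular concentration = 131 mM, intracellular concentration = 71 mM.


E = (RT/(zF)) * ln(C_out/C_in)
T = 37 + 273.15 = 310.15 K
E = (8.314 * 310.15 / (2 * 96485)) * ln(131/71)
E = 8.185 mV


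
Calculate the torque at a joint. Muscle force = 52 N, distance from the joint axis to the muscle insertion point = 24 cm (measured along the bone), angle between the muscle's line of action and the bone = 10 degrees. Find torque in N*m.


Torque = F * d * sin(theta)   (moment arm = d*sin(theta))
d = 24 cm = 0.24 m
Torque = 52 * 0.24 * sin(10)
Torque = 2.167 N*m


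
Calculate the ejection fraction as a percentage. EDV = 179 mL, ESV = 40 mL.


SV = EDV - ESV = 179 - 40 = 139 mL
EF = SV/EDV * 100 = 139/179 * 100
EF = 77.65%


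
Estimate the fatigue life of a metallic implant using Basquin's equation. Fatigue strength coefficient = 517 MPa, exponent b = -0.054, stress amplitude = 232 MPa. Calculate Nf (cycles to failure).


sigma_a = sigma_f' * (2Nf)^b
2Nf = (sigma_a/sigma_f')^(1/b)
2Nf = (232/517)^(1/-0.054)
2Nf = 2782862.9
Nf = 1.3914e+06


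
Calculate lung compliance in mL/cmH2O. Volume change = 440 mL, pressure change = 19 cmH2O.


C = dV / dP
C = 440 / 19
C = 23.16 mL/cmH2O


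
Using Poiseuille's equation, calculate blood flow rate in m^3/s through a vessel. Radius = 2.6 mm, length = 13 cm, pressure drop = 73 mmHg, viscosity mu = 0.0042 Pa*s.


Q = pi*r^4*dP / (8*mu*L)
r = 0.0026 m, L = 0.13 m
dP = 73 mmHg = 9732.506 Pa
Q = 3.1988e-04 m^3/s


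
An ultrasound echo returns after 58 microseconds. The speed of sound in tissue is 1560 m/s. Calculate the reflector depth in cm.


depth = c * t / 2
t = 58 us = 5.8000e-05 s
depth = 1560 * 5.8000e-05 / 2
depth = 0.04524 m = 4.524 cm


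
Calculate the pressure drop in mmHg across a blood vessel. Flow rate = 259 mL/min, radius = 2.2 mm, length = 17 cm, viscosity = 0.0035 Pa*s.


dP = 8*mu*L*Q / (pi*r^4)
Q = 259 mL/min = 4.31667e-06 m^3/s
dP = 279.2 Pa = 279.2 / 133.322 mmHg = 2.094 mmHg


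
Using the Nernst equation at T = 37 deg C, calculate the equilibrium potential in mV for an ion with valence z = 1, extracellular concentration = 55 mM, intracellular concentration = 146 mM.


E = (RT/(zF)) * ln(C_out/C_in)
T = 37 + 273.15 = 310.15 K
E = (8.314 * 310.15 / (1 * 96485)) * ln(55/146)
E = -26.09 mV


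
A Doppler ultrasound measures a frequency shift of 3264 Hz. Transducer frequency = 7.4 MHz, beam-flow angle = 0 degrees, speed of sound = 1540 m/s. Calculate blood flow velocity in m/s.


v = fd * c / (2 * f0 * cos(theta))
v = 3264 * 1540 / (2 * 7.4000e+06 * cos(0))
v = 0.3396 m/s


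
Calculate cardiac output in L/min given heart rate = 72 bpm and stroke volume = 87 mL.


CO = HR * SV
CO = 72 * 87 / 1000
CO = 6.264 L/min


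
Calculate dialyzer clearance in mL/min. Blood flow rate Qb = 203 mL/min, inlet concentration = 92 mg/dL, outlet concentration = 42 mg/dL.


K = Qb * (Cb_in - Cb_out) / Cb_in
K = 203 * (92 - 42) / 92
K = 110.3 mL/min


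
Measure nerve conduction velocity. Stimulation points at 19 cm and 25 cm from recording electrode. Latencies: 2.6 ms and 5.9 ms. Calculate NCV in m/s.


Distance = (25 - 19) / 100 = 0.06 m
dt = (5.9 - 2.6) / 1000 = 0.0033 s
NCV = dist / dt = 18.18 m/s


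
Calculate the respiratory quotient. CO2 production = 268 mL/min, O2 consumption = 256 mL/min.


RQ = VCO2 / VO2
RQ = 268 / 256
RQ = 1.047


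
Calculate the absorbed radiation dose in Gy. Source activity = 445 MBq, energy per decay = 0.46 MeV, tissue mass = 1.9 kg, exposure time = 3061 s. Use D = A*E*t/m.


A = 445 MBq = 4.4500e+08 Bq
E = 0.46 MeV = 7.3692e-14 J
D = A*E*t/m = 4.4500e+08*7.3692e-14*3061/1.9
D = 0.05283 Gy


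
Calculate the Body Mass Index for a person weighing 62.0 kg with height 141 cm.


BMI = weight / height^2
height = 141 cm = 1.41 m
BMI = 62.0 / 1.41^2
BMI = 31.19 kg/m^2


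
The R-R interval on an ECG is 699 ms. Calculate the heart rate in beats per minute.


HR = 60 / RR_interval(s)
RR = 699 ms = 0.699 s
HR = 60 / 0.699 = 85.84 bpm


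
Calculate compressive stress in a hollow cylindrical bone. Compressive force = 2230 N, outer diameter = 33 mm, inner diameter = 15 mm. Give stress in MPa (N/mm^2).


A = pi*(r_o^2 - r_i^2)
r_o = 16.5 mm, r_i = 7.5 mm
A = 678.584 mm^2
sigma = F/A = 2230 / 678.584
sigma = 3.286 MPa


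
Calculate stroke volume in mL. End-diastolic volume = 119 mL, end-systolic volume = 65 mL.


SV = EDV - ESV
SV = 119 - 65
SV = 54 mL


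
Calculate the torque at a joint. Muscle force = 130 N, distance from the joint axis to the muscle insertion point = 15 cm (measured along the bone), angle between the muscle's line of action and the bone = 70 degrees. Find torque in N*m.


Torque = F * d * sin(theta)   (moment arm = d*sin(theta))
d = 15 cm = 0.15 m
Torque = 130 * 0.15 * sin(70)
Torque = 18.32 N*m


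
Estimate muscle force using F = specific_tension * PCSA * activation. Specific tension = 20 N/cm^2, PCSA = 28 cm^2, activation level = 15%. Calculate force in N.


F = sigma * PCSA * activation
F = 20 * 28 * 0.15
F = 84 N


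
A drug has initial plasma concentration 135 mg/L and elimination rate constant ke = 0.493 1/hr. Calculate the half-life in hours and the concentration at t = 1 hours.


t_half = ln(2) / ke = 0.693147 / 0.493 = 1.406 hr
C(t) = C0 * exp(-ke*t) = 135 * exp(-0.493*1)
C(1) = 82.46 mg/L


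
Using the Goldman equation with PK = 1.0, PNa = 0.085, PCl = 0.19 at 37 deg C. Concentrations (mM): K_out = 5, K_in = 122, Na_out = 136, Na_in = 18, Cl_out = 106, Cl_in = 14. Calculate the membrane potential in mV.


Vm = (RT/F)*ln((PK*Ko + PNa*Nao + PCl*Cli)/(PK*Ki + PNa*Nai + PCl*Clo))
Numer = 19.22, Denom = 143.67
Vm = -53.76 mV


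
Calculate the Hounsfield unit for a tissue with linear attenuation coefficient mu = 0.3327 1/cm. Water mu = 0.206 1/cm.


HU = ((mu_tissue - mu_water) / mu_water) * 1000
HU = ((0.3327 - 0.206) / 0.206) * 1000
HU = 615


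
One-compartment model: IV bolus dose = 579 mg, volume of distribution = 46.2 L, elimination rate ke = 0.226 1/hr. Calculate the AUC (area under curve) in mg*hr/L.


C0 = Dose/Vd = 579/46.2 = 12.5325 mg/L
AUC = C0/ke = 12.5325/0.226
AUC = 55.45 mg*hr/L


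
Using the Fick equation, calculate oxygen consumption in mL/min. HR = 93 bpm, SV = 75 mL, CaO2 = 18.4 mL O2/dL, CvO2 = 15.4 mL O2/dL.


CO = HR*SV = 93*75/1000 = 6.975 L/min
a-v O2 diff = 18.4 - 15.4 = 3 mL/dL
VO2 = CO * (CaO2-CvO2) * 10 dL/L
VO2 = 6.975 * 3 * 10
VO2 = 209.2 mL/min


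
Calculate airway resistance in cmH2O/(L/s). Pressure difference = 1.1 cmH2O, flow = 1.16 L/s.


R = dP / flow
R = 1.1 / 1.16
R = 0.9483 cmH2O/(L/s)


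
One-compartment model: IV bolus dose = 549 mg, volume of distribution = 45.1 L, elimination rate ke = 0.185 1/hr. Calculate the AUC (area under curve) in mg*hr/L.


C0 = Dose/Vd = 549/45.1 = 12.1729 mg/L
AUC = C0/ke = 12.1729/0.185
AUC = 65.8 mg*hr/L


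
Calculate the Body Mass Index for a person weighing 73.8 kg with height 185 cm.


BMI = weight / height^2
height = 185 cm = 1.85 m
BMI = 73.8 / 1.85^2
BMI = 21.56 kg/m^2


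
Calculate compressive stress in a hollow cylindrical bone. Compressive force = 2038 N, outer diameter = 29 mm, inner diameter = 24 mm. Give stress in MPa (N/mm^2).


A = pi*(r_o^2 - r_i^2)
r_o = 14.5 mm, r_i = 12 mm
A = 208.131 mm^2
sigma = F/A = 2038 / 208.131
sigma = 9.792 MPa
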